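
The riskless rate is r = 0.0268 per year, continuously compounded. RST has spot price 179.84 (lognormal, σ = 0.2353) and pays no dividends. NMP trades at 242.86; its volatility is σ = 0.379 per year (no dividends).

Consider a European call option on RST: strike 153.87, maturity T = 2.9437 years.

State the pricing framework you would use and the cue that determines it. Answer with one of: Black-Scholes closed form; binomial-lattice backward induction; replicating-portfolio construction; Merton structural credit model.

framework: Black-Scholes closed form

Key observation: a European claim on RST (strike 153.87) — a lognormal (GBM) underlying with constant rate and volatility — has an exact closed-form value; no lattice or capital structure is involved.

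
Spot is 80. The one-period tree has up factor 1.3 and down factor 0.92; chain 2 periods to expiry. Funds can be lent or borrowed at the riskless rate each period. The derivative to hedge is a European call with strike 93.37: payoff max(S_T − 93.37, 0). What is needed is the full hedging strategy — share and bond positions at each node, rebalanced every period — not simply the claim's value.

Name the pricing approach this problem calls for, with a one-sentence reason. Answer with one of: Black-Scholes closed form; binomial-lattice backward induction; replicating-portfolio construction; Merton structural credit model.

Key observation: a price alone would not answer the question — the per-node share/bond construction on the spot-80, 1.3/0.92 tree is required, and only the replicating-portfolio method yields it.

framework: replicating-portfolio construction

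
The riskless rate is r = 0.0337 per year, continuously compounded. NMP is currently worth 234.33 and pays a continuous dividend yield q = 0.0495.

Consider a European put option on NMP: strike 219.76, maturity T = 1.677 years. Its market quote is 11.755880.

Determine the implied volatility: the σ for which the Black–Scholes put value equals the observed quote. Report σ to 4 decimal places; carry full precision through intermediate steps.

sigma = 0.1412

At σ = 0.1412 the Black–Scholes value reproduces the quote:
σ√T = 0.1412·√1.677 = 0.182853
d₁ = (ln(S/K) + (r−q+σ²/2)T) / (σ√T) = (ln(234.33/219.76) + (0.0337−0.0495+0.1412²/2)·1.677) / 0.182853 = (0.064194 − 0.009779) / 0.182853 = 0.297591
d₂ = d₁ − σ√T = 0.297591 − 0.182853 = 0.114738
e^{−rT} = 0.945052
e^{−qT} = 0.920341
N(−d₁) = 0.383008,  N(−d₂) = 0.454326
V = K·e^{−rT}·N(−d₂) − S·e^{−qT}·N(−d₁) = 94.356627 − 82.600747 = 11.755880 (equal to the quote); since ∂V/∂σ > 0 for all σ, the implied volatility is unique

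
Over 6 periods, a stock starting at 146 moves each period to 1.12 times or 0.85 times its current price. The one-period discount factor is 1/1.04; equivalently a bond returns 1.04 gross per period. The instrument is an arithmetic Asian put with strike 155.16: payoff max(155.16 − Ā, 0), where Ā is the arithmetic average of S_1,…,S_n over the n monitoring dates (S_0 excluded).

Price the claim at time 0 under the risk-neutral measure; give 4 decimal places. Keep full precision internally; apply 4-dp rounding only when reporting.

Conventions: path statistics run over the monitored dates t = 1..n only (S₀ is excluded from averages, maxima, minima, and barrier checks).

Risk-neutral up-probability p* = (R−d)/(u−d) = (1.04−0.85)/(1.12−0.85) = 0.7037; the claim prices as the p*-weighted sum of path payoffs discounted by R^6.
Enumerate all 2^6 = 64 price paths (U = up ×1.12, D = down ×0.85); each path with k up-moves has probability p*^k·(1−p*)^(6−k).
DDDDDD: Ā=85.8842, payoff=69.2758, prob=0.000677
UDDDDD: Ā=113.1650, payoff=41.9950, prob=0.001607
DUDDDD: Ā=106.5950, payoff=48.5650, prob=0.001607
UUDDDD: Ā=140.4546, payoff=14.7054, prob=0.003817
DDUDDD: Ā=101.0105, payoff=54.1495, prob=0.001607
UDUDDD: Ā=133.0962, payoff=22.0638, prob=0.003817
DUUDDD: Ā=126.5262, payoff=28.6338, prob=0.003817
UUUDDD: Ā=166.7169, payoff=0.0000, prob=0.009065
DDDUDD: Ā=96.2637, payoff=58.8963, prob=0.001607
UDDUDD: Ā=126.8416, payoff=28.3184, prob=0.003817
DUDUDD: Ā=120.2716, payoff=34.8884, prob=0.003817
UUDUDD: Ā=158.4755, payoff=0.0000, prob=0.009065
DDUUDD: Ā=114.6871, payoff=40.4729, prob=0.003817
UDUUDD: Ā=151.1171, payoff=4.0429, prob=0.009065
DUUUDD: Ā=144.5471, payoff=10.6129, prob=0.009065
UUUUDD: Ā=190.4620, payoff=0.0000, prob=0.021528
DDDDUD: Ā=92.2289, payoff=62.9311, prob=0.001607
UDDDUD: Ā=121.5251, payoff=33.6349, prob=0.003817
DUDDUD: Ā=114.9551, payoff=40.2049, prob=0.003817
UUDDUD: Ā=151.4703, payoff=3.6897, prob=0.009065
DDUDUD: Ā=109.3706, payoff=45.7894, prob=0.003817
UDUDUD: Ā=144.1119, payoff=11.0481, prob=0.009065
DUUDUD: Ā=137.5419, payoff=17.6181, prob=0.009065
UUUDUD: Ā=181.2316, payoff=0.0000, prob=0.021528
DDDUUD: Ā=104.6238, payoff=50.5362, prob=0.003817
UDDUUD: Ā=137.8572, payoff=17.3028, prob=0.009065
DUDUUD: Ā=131.2872, payoff=23.8728, prob=0.009065
UUDUUD: Ā=172.9902, payoff=0.0000, prob=0.021528
DDUUUD: Ā=125.7027, payoff=29.4573, prob=0.009065
UDUUUD: Ā=165.6318, payoff=0.0000, prob=0.021528
DUUUUD: Ā=159.0618, payoff=0.0000, prob=0.021528
UUUUUD: Ā=209.5874, payoff=0.0000, prob=0.051130
DDDDDU: Ā=88.7993, payoff=66.3607, prob=0.001607
UDDDDU: Ā=117.0061, payoff=38.1539, prob=0.003817
DUDDDU: Ā=110.4361, payoff=44.7239, prob=0.003817
UUDDDU: Ā=145.5159, payoff=9.6441, prob=0.009065
DDUDDU: Ā=104.8516, payoff=50.3084, prob=0.003817
UDUDDU: Ā=138.1575, payoff=17.0025, prob=0.009065
DUUDDU: Ā=131.5875, payoff=23.5725, prob=0.009065
UUUDDU: Ā=173.3858, payoff=0.0000, prob=0.021528
DDDUDU: Ā=100.1048, payoff=55.0552, prob=0.003817
UDDUDU: Ā=131.9028, payoff=23.2572, prob=0.009065
DUDUDU: Ā=125.3328, payoff=29.8272, prob=0.009065
UUDUDU: Ā=165.1444, payoff=0.0000, prob=0.021528
DDUUDU: Ā=119.7483, payoff=35.4117, prob=0.009065
UDUUDU: Ā=157.7860, payoff=0.0000, prob=0.021528
DUUUDU: Ā=151.2160, payoff=3.9440, prob=0.021528
UUUUDU: Ā=199.2493, payoff=0.0000, prob=0.051130
DDDDUU: Ā=96.0700, payoff=59.0900, prob=0.003817
UDDDUU: Ā=126.5864, payoff=28.5736, prob=0.009065
DUDDUU: Ā=120.0164, payoff=35.1436, prob=0.009065
UUDDUU: Ā=158.1392, payoff=0.0000, prob=0.021528
DDUDUU: Ā=114.4319, payoff=40.7281, prob=0.009065
UDUDUU: Ā=150.7808, payoff=4.3792, prob=0.021528
DUUDUU: Ā=144.2108, payoff=10.9492, prob=0.021528
UUUDUU: Ā=190.0190, payoff=0.0000, prob=0.051130
DDDUUU: Ā=109.6851, payoff=45.4749, prob=0.009065
UDDUUU: Ā=144.5262, payoff=10.6338, prob=0.021528
DUDUUU: Ā=137.9562, payoff=17.2038, prob=0.021528
UUDUUU: Ā=181.7776, payoff=0.0000, prob=0.051130
DDUUUU: Ā=132.3717, payoff=22.7883, prob=0.021528
UDUUUU: Ā=174.4192, payoff=0.0000, prob=0.051130
DUUUUU: Ā=167.8492, payoff=0.0000, prob=0.051130
UUUUUU: Ā=221.1660, payoff=0.0000, prob=0.121434
Price = Σ prob·payoff / R^6 = 8.008189 / 1.265319 = 6.3290

price = 6.3290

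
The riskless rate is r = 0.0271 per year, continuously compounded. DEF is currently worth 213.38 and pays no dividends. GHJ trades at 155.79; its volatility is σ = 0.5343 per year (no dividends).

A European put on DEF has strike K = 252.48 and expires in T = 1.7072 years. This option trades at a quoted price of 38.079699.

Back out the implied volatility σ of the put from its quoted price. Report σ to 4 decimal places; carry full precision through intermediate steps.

At σ = 0.1818 the Black–Scholes value reproduces the quote:
σ√T = 0.1818·√1.7072 = 0.237540
d₁ = (ln(S/K) + (r+σ²/2)T) / (σ√T) = (ln(213.38/252.48) + (0.0271+0.1818²/2)·1.7072) / 0.237540 = (-0.168257 + 0.074478) / 0.237540 = -0.394796
d₂ = d₁ − σ√T = -0.394796 − 0.237540 = -0.632336
e^{−rT} = 0.954789
N(−d₁) = 0.653503,  N(−d₂) = 0.736416
V = K·e^{−rT}·N(−d₂) − S·N(−d₁) = 177.524251 − 139.444552 = 38.079699 (the quoted price), and the Black–Scholes price is strictly increasing in σ, so σ is unique

sigma = 0.1818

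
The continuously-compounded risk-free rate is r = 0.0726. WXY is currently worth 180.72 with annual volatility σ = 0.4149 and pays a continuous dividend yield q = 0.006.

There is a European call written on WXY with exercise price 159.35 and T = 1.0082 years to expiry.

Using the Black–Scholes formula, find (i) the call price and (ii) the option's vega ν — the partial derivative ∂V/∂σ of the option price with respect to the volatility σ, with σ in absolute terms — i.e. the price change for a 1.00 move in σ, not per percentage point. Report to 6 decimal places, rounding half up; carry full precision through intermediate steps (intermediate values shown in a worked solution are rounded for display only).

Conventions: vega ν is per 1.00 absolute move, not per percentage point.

price = 45.600982
ν = 57.429064

σ√T = 0.4149·√1.0082 = 0.416598
d₁ = (ln(S/K) + (r−q+σ²/2)T) / (σ√T) = (ln(180.72/159.35) + (0.0726−0.006+0.4149²/2)·1.0082) / 0.416598 = (0.125846 + 0.153923) / 0.416598 = 0.671556
d₂ = d₁ − σ√T = 0.671556 − 0.416598 = 0.254959
e^{−rT} = 0.929419
e^{−qT} = 0.993969
N(d₁) = 0.749067,  N(d₂) = 0.600622
Call price V = S·e^{−qT}·N(d₁) − K·e^{−rT}·N(d₂) = 134.554951 − 88.953968 = 45.600982
φ(d₁) = (1/√(2π))·e^{−d₁²/2} = 0.318405
ν = S·e^{−qT}·φ(d₁)·√T = 57.429064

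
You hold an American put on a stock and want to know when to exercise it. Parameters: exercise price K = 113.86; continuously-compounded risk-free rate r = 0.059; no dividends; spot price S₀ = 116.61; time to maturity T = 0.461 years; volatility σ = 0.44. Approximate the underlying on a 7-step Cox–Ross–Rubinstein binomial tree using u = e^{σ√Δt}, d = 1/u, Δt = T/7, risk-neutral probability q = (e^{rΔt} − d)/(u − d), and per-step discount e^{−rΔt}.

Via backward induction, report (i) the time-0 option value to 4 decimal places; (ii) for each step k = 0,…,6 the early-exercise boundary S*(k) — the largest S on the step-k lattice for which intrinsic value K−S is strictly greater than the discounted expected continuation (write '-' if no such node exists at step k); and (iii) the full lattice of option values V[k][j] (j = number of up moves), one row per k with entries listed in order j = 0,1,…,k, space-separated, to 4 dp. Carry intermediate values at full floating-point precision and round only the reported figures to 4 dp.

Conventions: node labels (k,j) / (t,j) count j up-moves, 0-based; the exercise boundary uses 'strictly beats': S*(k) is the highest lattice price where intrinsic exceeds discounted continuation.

price = 11.5053
boundary = - - - - 74.2303 83.1036 93.0376
tree:
11.5053
16.5422 6.3335
23.0335 9.8906 2.6667
30.8835 15.0139 4.6157 0.6512
39.6297 21.9899 7.8437 1.2794 0.0000
47.5556 30.7564 13.0042 2.5135 0.0000 0.0000
54.6352 39.6297 20.8224 4.9379 0.0000 0.0000 0.0000
60.9588 47.5556 30.7564 9.7009 0.0000 0.0000 0.0000 0.0000

Δt=0.06586, u=1.11954, d=0.89323, q=0.48900, disc=e^(-rΔt)=0.99612
k=7 terminal: V=max(K-S,0) → 60.9588 47.5556 30.7564 9.7009 0.0000 0.0000 0.0000 0.0000
k=6: j=0 S=59.2248 intr=54.6352 cont=54.1936 V=54.6352[EX]; j=1 S=74.2303 intr=39.6297 cont=39.1881 V=39.6297[EX]; j=2 S=93.0376 intr=20.8224 cont=20.3808 V=20.8224[EX]; j=3 S=116.6100 intr=0.0000 cont=4.9379 V=4.9379[hold]; j=4 S=146.1548 intr=0.0000 cont=0.0000 V=0.0000[hold]; j=5 S=183.1852 intr=0.0000 cont=0.0000 V=0.0000[hold]; j=6 S=229.5978 intr=0.0000 cont=0.0000 V=0.0000[hold]  S*(6)=93.0376
k=5: j=0 S=66.3044 intr=47.5556 cont=47.1140 V=47.5556[EX]; j=1 S=83.1036 intr=30.7564 cont=30.3148 V=30.7564[EX]; j=2 S=104.1591 intr=9.7009 cont=13.0042 V=13.0042[hold]; j=3 S=130.5493 intr=0.0000 cont=2.5135 V=2.5135[hold]; j=4 S=163.6258 intr=0.0000 cont=0.0000 V=0.0000[hold]; j=5 S=205.0827 intr=0.0000 cont=0.0000 V=0.0000[hold]  S*(5)=83.1036
k=4: j=0 S=74.2303 intr=39.6297 cont=39.1881 V=39.6297[EX]; j=1 S=93.0376 intr=20.8224 cont=21.9899 V=21.9899[hold]; j=2 S=116.6100 intr=0.0000 cont=7.8437 V=7.8437[hold]; j=3 S=146.1548 intr=0.0000 cont=1.2794 V=1.2794[hold]; j=4 S=183.1852 intr=0.0000 cont=0.0000 V=0.0000[hold]  S*(4)=74.2303
k=3: j=0 S=83.1036 intr=30.7564 cont=30.8835 V=30.8835[hold]; j=1 S=104.1591 intr=9.7009 cont=15.0139 V=15.0139[hold]; j=2 S=130.5493 intr=0.0000 cont=4.6157 V=4.6157[hold]; j=3 S=163.6258 intr=0.0000 cont=0.6512 V=0.6512[hold]  S*(3)=-
k=2: j=0 S=93.0376 intr=20.8224 cont=23.0335 V=23.0335[hold]; j=1 S=116.6100 intr=0.0000 cont=9.8906 V=9.8906[hold]; j=2 S=146.1548 intr=0.0000 cont=2.6667 V=2.6667[hold]  S*(2)=-
k=1: j=0 S=104.1591 intr=9.7009 cont=16.5422 V=16.5422[hold]; j=1 S=130.5493 intr=0.0000 cont=6.3335 V=6.3335[hold]  S*(1)=-
k=0: j=0 S=116.6100 intr=0.0000 cont=11.5053 V=11.5053[hold]  S*(0)=-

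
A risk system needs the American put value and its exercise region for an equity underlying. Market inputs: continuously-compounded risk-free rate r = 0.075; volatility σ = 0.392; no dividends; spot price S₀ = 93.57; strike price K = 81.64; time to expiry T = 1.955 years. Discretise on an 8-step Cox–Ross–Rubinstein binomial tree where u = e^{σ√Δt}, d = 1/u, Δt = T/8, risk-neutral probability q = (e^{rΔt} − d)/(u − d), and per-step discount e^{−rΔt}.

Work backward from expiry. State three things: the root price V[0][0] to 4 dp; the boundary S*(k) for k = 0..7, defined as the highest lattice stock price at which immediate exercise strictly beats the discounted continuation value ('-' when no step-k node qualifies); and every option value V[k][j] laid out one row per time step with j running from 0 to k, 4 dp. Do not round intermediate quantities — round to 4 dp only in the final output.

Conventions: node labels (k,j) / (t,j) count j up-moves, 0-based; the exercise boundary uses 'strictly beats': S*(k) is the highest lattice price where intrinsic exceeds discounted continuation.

Δt=0.24438  u=1.21383  d=0.82384  q=0.49913  discount=0.98184
step 8 (expiry): payoffs max(K−S,0) = 61.7851 52.3860 38.5375 18.1333 0.0000 0.0000 0.0000 0.0000 0.0000
step 7: (k=7,j=0): S=24.1005, K−S=57.5395, hold=56.0568 ⇒ V=57.5395 exercise | (k=7,j=1): S=35.5094, K−S=46.1306, hold=44.6479 ⇒ V=46.1306 exercise | (k=7,j=2): S=52.3191, K−S=29.3209, hold=27.8382 ⇒ V=29.3209 exercise | (k=7,j=3): S=77.0864, K−S=4.5536, hold=8.9174 ⇒ V=8.9174 continue | (k=7,j=4): S=113.5783, K−S=0.0000, hold=0.0000 ⇒ V=0.0000 continue | (k=7,j=5): S=167.3449, K−S=0.0000, hold=0.0000 ⇒ V=0.0000 continue | (k=7,j=6): S=246.5641, K−S=0.0000, hold=0.0000 ⇒ V=0.0000 continue | (k=7,j=7): S=363.2848, K−S=0.0000, hold=0.0000 ⇒ V=0.0000 continue  boundary S*=52.3191
step 6: (k=6,j=0): S=29.2540, K−S=52.3860, hold=50.9034 ⇒ V=52.3860 exercise | (k=6,j=1): S=43.1025, K−S=38.5375, hold=37.0549 ⇒ V=38.5375 exercise | (k=6,j=2): S=63.5067, K−S=18.1333, hold=18.7892 ⇒ V=18.7892 continue | (k=6,j=3): S=93.5700, K−S=0.0000, hold=4.3853 ⇒ V=4.3853 continue | (k=6,j=4): S=137.8650, K−S=0.0000, hold=0.0000 ⇒ V=0.0000 continue | (k=6,j=5): S=203.1287, K−S=0.0000, hold=0.0000 ⇒ V=0.0000 continue | (k=6,j=6): S=299.2875, K−S=0.0000, hold=0.0000 ⇒ V=0.0000 continue  boundary S*=43.1025
step 5: (k=5,j=0): S=35.5094, K−S=46.1306, hold=44.6479 ⇒ V=46.1306 exercise | (k=5,j=1): S=52.3191, K−S=29.3209, hold=28.1596 ⇒ V=29.3209 exercise | (k=5,j=2): S=77.0864, K−S=4.5536, hold=11.3891 ⇒ V=11.3891 continue | (k=5,j=3): S=113.5783, K−S=0.0000, hold=2.1566 ⇒ V=2.1566 continue | (k=5,j=4): S=167.3449, K−S=0.0000, hold=0.0000 ⇒ V=0.0000 continue | (k=5,j=5): S=246.5641, K−S=0.0000, hold=0.0000 ⇒ V=0.0000 continue  boundary S*=52.3191
step 4: (k=4,j=0): S=43.1025, K−S=38.5375, hold=37.0549 ⇒ V=38.5375 exercise | (k=4,j=1): S=63.5067, K−S=18.1333, hold=20.0005 ⇒ V=20.0005 continue | (k=4,j=2): S=93.5700, K−S=0.0000, hold=6.6577 ⇒ V=6.6577 continue | (k=4,j=3): S=137.8650, K−S=0.0000, hold=1.0605 ⇒ V=1.0605 continue | (k=4,j=4): S=203.1287, K−S=0.0000, hold=0.0000 ⇒ V=0.0000 continue  boundary S*=43.1025
step 3: (k=3,j=0): S=52.3191, K−S=29.3209, hold=28.7532 ⇒ V=29.3209 exercise | (k=3,j=1): S=77.0864, K−S=4.5536, hold=13.0984 ⇒ V=13.0984 continue | (k=3,j=2): S=113.5783, K−S=0.0000, hold=3.7938 ⇒ V=3.7938 continue | (k=3,j=3): S=167.3449, K−S=0.0000, hold=0.5215 ⇒ V=0.5215 continue  boundary S*=52.3191
step 2: (k=2,j=0): S=63.5067, K−S=18.1333, hold=20.8382 ⇒ V=20.8382 continue | (k=2,j=1): S=93.5700, K−S=0.0000, hold=8.3006 ⇒ V=8.3006 continue | (k=2,j=2): S=137.8650, K−S=0.0000, hold=2.1212 ⇒ V=2.1212 continue  boundary S*=-
step 1: (k=1,j=0): S=77.0864, K−S=4.5536, hold=14.3154 ⇒ V=14.3154 continue | (k=1,j=1): S=113.5783, K−S=0.0000, hold=5.1215 ⇒ V=5.1215 continue  boundary S*=-
step 0: (k=0,j=0): S=93.5700, K−S=0.0000, hold=9.5498 ⇒ V=9.5498 continue  boundary S*=-

price = 9.5498
boundary = - - - 52.3191 43.1025 52.3191 43.1025 52.3191
tree:
9.5498
14.3154 5.1215
20.8382 8.3006 2.1212
29.3209 13.0984 3.7938 0.5215
38.5375 20.0005 6.6577 1.0605 0.0000
46.1306 29.3209 11.3891 2.1566 0.0000 0.0000
52.3860 38.5375 18.7892 4.3853 0.0000 0.0000 0.0000
57.5395 46.1306 29.3209 8.9174 0.0000 0.0000 0.0000 0.0000
61.7851 52.3860 38.5375 18.1333 0.0000 0.0000 0.0000 0.0000 0.0000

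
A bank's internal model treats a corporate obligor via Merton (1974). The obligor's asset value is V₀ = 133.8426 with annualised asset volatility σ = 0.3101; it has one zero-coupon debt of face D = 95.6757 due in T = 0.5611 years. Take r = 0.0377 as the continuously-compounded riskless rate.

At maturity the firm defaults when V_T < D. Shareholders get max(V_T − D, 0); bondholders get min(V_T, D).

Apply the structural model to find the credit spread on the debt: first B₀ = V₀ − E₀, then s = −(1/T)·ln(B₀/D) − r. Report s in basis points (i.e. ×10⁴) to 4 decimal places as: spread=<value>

spread=133.2899

With assets at 133.8426 and a single debt payment of 95.6757 at 0.5611 years:
d₁ = [ln(V₀/D) + (r + σ²/2)T] / (σ√T)
   = [ln(133.8426/95.6757) + (0.0377 + 0.5·0.3101²)·0.5611] / (0.3101·√0.5611)
   = [0.335700 + 0.048132] / 0.232285 = 1.652415
d₂ = d₁ − σ√T = 1.652415 − 0.232285 = 1.420130
N(d₁) = 0.950775,  N(d₂) = 0.922215,  e^(−rT) = 0.979069
E₀ = V₀·N(d₁) − D·e^(−rT)·N(d₂)
   = 133.8426·0.950775 − 95.6757·0.979069·0.922215 = 40.867475
B₀ = V₀ − E₀ = 133.8426 − 40.867475 = 92.975125
spread = −(1/T)·ln(B₀/D) − r = −(1/0.5611)·ln(92.975125/95.6757) − 0.0377 = 0.01332899
in basis points: 0.01332899 × 10⁴ = 133.2899 bp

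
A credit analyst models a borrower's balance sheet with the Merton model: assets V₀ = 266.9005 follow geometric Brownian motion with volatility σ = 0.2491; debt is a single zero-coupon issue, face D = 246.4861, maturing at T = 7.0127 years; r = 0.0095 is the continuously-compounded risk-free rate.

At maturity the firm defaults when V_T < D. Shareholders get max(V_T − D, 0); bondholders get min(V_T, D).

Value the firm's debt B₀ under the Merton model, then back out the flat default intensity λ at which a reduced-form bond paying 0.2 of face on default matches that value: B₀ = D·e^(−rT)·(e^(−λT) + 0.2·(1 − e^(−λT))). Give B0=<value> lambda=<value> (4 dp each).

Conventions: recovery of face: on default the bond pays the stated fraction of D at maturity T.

B0=182.9431 lambda=0.0426

Apply the equity-as-call identities (strike 246.4861, horizon 7.0127 years):
d₁ = [ln(V₀/D) + (r + σ²/2)T] / (σ√T)
   = [ln(266.9005/246.4861) + (0.0095 + 0.5·0.2491²)·7.0127] / (0.2491·√7.0127)
   = [0.079570 + 0.284193] / 0.659654 = 0.551445
d₂ = d₁ − σ√T = 0.551445 − 0.659654 = -0.108210
N(d₁) = 0.709336,  N(d₂) = 0.456915,  e^(−rT) = 0.935550
E₀ = V₀·N(d₁) − D·e^(−rT)·N(d₂)
   = 266.9005·0.709336 − 246.4861·0.935550·0.456915 = 83.957442
B₀ = V₀ − E₀ = 266.9005 − 83.957442 = 182.943058
e^(−λT) = (B₀·e^(rT)/D − 0.2)/(1 − 0.2) = (182.9431·1.068890/246.4861 − 0.2)/0.8 = 0.74166867
λ = −ln(0.74166867)/7.0127 = 0.042616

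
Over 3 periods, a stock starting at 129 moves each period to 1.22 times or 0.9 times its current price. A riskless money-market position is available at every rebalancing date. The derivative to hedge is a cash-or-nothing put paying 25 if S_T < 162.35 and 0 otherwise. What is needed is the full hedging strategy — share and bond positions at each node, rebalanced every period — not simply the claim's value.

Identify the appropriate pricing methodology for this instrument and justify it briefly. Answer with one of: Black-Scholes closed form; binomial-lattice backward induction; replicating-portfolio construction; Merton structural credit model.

framework: replicating-portfolio construction

Key observation: the deliverable is the dynamic trading strategy on the 3-step tree (spot 129, moves 1.22 and 0.9), so the valuation must go through the node-by-node replicating-portfolio solve.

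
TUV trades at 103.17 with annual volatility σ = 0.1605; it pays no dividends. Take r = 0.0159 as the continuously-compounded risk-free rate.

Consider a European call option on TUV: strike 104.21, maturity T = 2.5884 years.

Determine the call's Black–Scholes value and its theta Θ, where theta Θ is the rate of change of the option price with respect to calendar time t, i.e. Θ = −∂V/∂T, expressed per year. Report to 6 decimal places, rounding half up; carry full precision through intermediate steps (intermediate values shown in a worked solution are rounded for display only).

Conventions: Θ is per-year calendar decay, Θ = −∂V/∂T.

price = 12.092389
Θ = -2.779656

σ√T = 0.1605·√2.5884 = 0.258221
d₁ = (ln(S/K) + (r+σ²/2)T) / (σ√T) = (ln(103.17/104.21) + (0.0159+0.1605²/2)·2.5884) / 0.258221 = (-0.010030 + 0.074494) / 0.258221 = 0.249649
d₂ = d₁ − σ√T = 0.249649 − 0.258221 = -0.008571
e^{−rT} = 0.959680
N(d₁) = 0.598571,  N(d₂) = 0.496581
Call price V = S·N(d₁) − K·e^{−rT}·N(d₂) = 61.754529 − 49.662140 = 12.092389
φ(d₁) = (1/√(2π))·e^{−d₁²/2} = 0.386702
Θ = −S·φ(d₁)·σ/(2√T) − r·K·e^{−rT}·N(d₂) = −1.990028 − 0.789628 = -2.779656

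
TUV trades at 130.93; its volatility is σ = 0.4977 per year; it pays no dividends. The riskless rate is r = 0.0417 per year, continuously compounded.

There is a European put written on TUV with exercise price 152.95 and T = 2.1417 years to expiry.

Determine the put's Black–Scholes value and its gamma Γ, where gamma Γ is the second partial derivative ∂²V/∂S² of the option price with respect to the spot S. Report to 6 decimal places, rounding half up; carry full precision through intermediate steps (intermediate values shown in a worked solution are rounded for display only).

price = 43.120705
Γ = 0.004030

σ√T = 0.4977·√2.1417 = 0.728361
d₁ = (ln(S/K) + (r+σ²/2)T) / (σ√T) = (ln(130.93/152.95) + (0.0417+0.4977²/2)·2.1417) / 0.728361 = (-0.155448 + 0.354564) / 0.728361 = 0.273375
d₂ = d₁ − σ√T = 0.273375 − 0.728361 = -0.454986
e^{−rT} = 0.914563
N(−d₁) = 0.392282,  N(−d₂) = 0.675440
Put price V = K·e^{−rT}·N(−d₂) − S·N(−d₁) = 94.482247 − 51.361543 = 43.120705
φ(d₁) = (1/√(2π))·e^{−d₁²/2} = 0.384310
Γ = φ(d₁) / (S·σ·√T) = 0.004030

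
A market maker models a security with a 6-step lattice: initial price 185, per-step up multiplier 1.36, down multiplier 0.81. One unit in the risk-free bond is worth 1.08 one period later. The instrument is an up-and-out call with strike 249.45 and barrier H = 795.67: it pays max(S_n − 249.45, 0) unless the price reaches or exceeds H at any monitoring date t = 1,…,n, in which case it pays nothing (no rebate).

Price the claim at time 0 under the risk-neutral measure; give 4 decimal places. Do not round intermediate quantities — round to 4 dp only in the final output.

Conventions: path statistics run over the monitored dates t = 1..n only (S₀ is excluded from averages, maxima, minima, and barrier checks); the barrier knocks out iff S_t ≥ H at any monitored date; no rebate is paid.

Set p* = 0.4909 (from d < R < u); the path-dependent value is the discounted p*-expectation over all price paths.
Enumerate all 2^6 = 64 price paths (U = up ×1.36, D = down ×0.81); each path with k up-moves has probability p*^k·(1−p*)^(6−k).
DDDDDD: M=149.8500, payoff=0.0000, prob=0.017409
UDDDDD: M=251.6000, payoff=0.0000, prob=0.016787
DUDDDD: M=203.7960, payoff=0.0000, prob=0.016787
UUDDDD: M=342.1760, payoff=0.0000, prob=0.016188
DDUDDD: M=165.0748, payoff=0.0000, prob=0.016787
UDUDDD: M=277.1626, payoff=0.0000, prob=0.016188
DUUDDD: M=277.1626, payoff=0.0000, prob=0.016188
UUUDDD: M=465.3594, payoff=0.0000, prob=0.015610
DDDUDD: M=149.8500, payoff=0.0000, prob=0.016787
UDDUDD: M=251.6000, payoff=0.0000, prob=0.016188
DUDUDD: M=224.5017, payoff=0.0000, prob=0.016188
UUDUDD: M=376.9411, payoff=0.0000, prob=0.015610
DDUUDD: M=224.5017, payoff=0.0000, prob=0.016188
UDUUDD: M=376.9411, payoff=0.0000, prob=0.015610
DUUUDD: M=376.9411, payoff=0.0000, prob=0.015610
UUUUDD: M=632.8887, payoff=165.7883, prob=0.015052
DDDDUD: M=149.8500, payoff=0.0000, prob=0.016787
UDDDUD: M=251.6000, payoff=0.0000, prob=0.016188
DUDDUD: M=203.7960, payoff=0.0000, prob=0.016188
UUDDUD: M=342.1760, payoff=0.0000, prob=0.015610
DDUDUD: M=181.8464, payoff=0.0000, prob=0.016188
UDUDUD: M=305.3223, payoff=0.0000, prob=0.015610
DUUDUD: M=305.3223, payoff=0.0000, prob=0.015610
UUUDUD: M=512.6399, payoff=165.7883, prob=0.015052
DDDUUD: M=181.8464, payoff=0.0000, prob=0.016188
UDDUUD: M=305.3223, payoff=0.0000, prob=0.015610
DUDUUD: M=305.3223, payoff=0.0000, prob=0.015610
UUDUUD: M=512.6399, payoff=165.7883, prob=0.015052
DDUUUD: M=305.3223, payoff=0.0000, prob=0.015610
UDUUUD: M=512.6399, payoff=165.7883, prob=0.015052
DUUUUD: M=512.6399, payoff=165.7883, prob=0.015052
UUUUUD: M=860.7287, payoff=0.0000, prob=0.014514
DDDDDU: M=149.8500, payoff=0.0000, prob=0.016787
UDDDDU: M=251.6000, payoff=0.0000, prob=0.016188
DUDDDU: M=203.7960, payoff=0.0000, prob=0.016188
UUDDDU: M=342.1760, payoff=0.0000, prob=0.015610
DDUDDU: M=165.0748, payoff=0.0000, prob=0.016188
UDUDDU: M=277.1626, payoff=0.0000, prob=0.015610
DUUDDU: M=277.1626, payoff=0.0000, prob=0.015610
UUUDDU: M=465.3594, payoff=165.7883, prob=0.015052
DDDUDU: M=149.8500, payoff=0.0000, prob=0.016188
UDDUDU: M=251.6000, payoff=0.0000, prob=0.015610
DUDUDU: M=247.3110, payoff=0.0000, prob=0.015610
UUDUDU: M=415.2383, payoff=165.7883, prob=0.015052
DDUUDU: M=247.3110, payoff=0.0000, prob=0.015610
UDUUDU: M=415.2383, payoff=165.7883, prob=0.015052
DUUUDU: M=415.2383, payoff=165.7883, prob=0.015052
UUUUDU: M=697.1902, payoff=447.7402, prob=0.014514
DDDDUU: M=149.8500, payoff=0.0000, prob=0.016188
UDDDUU: M=251.6000, payoff=0.0000, prob=0.015610
DUDDUU: M=247.3110, payoff=0.0000, prob=0.015610
UUDDUU: M=415.2383, payoff=165.7883, prob=0.015052
DDUDUU: M=247.3110, payoff=0.0000, prob=0.015610
UDUDUU: M=415.2383, payoff=165.7883, prob=0.015052
DUUDUU: M=415.2383, payoff=165.7883, prob=0.015052
UUUDUU: M=697.1902, payoff=447.7402, prob=0.014514
DDDUUU: M=247.3110, payoff=0.0000, prob=0.015610
UDDUUU: M=415.2383, payoff=165.7883, prob=0.015052
DUDUUU: M=415.2383, payoff=165.7883, prob=0.015052
UUDUUU: M=697.1902, payoff=447.7402, prob=0.014514
DDUUUU: M=415.2383, payoff=165.7883, prob=0.015052
UDUUUU: M=697.1902, payoff=447.7402, prob=0.014514
DUUUUU: M=697.1902, payoff=447.7402, prob=0.014514
UUUUUU: M=1170.5910, payoff=0.0000, prob=0.013996
Price = Σ prob·payoff / R^6 = 69.925273 / 1.586874 = 44.0648

price = 44.0648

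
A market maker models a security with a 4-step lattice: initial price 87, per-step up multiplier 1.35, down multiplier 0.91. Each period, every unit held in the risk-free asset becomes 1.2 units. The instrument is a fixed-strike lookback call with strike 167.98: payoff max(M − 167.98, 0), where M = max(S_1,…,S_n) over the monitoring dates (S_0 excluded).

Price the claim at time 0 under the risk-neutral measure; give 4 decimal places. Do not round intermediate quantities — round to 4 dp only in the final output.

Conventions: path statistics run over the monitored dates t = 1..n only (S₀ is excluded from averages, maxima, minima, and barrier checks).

price = 16.9648

Set p* = 0.6591 (from d < R < u); the path-dependent value is the discounted p*-expectation over all price paths.
Enumerate all 2^4 = 16 price paths (U = up ×1.35, D = down ×0.91); each path with k up-moves has probability p*^k·(1−p*)^(4−k).
DDDD: M=79.1700, payoff=0.0000, prob=0.013507
UDDD: M=117.4500, payoff=0.0000, prob=0.026113
DUDD: M=106.8795, payoff=0.0000, prob=0.026113
UUDD: M=158.5575, payoff=0.0000, prob=0.050486
DDUD: M=97.2603, payoff=0.0000, prob=0.026113
UDUD: M=144.2873, payoff=0.0000, prob=0.050486
DUUD: M=144.2873, payoff=0.0000, prob=0.050486
UUUD: M=214.0526, payoff=46.0726, prob=0.097606
DDDU: M=88.5069, payoff=0.0000, prob=0.026113
UDDU: M=131.3015, payoff=0.0000, prob=0.050486
DUDU: M=131.3015, payoff=0.0000, prob=0.050486
UUDU: M=194.7879, payoff=26.8079, prob=0.097606
DDUU: M=131.3015, payoff=0.0000, prob=0.050486
UDUU: M=194.7879, payoff=26.8079, prob=0.097606
DUUU: M=194.7879, payoff=26.8079, prob=0.097606
UUUU: M=288.9710, payoff=120.9910, prob=0.188704
Price = Σ prob·payoff / R^4 = 35.178244 / 2.073600 = 16.9648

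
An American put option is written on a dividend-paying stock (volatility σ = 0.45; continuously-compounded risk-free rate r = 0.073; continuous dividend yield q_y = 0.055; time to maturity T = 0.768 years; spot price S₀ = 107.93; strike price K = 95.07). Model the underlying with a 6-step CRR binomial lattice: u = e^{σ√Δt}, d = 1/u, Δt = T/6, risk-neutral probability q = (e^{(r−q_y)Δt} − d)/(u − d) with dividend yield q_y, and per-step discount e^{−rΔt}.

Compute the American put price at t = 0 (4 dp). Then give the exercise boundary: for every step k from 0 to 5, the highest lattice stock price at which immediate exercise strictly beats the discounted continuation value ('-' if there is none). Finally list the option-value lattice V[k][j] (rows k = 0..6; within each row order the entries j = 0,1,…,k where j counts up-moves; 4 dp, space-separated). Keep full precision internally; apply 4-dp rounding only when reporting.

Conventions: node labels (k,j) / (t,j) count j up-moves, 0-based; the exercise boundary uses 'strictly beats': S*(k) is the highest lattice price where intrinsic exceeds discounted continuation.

price = 9.8887
boundary = - - - - 56.6842 66.5859
tree:
9.8887
14.6610 4.6402
21.0711 7.6389 1.3105
29.1339 12.2914 2.4817 0.0000
38.3858 19.1588 4.6996 0.0000 0.0000
46.8151 28.4841 8.8995 0.0000 0.0000 0.0000
53.9908 38.3858 16.8528 0.0000 0.0000 0.0000 0.0000

Δt=0.12800  u=1.17468  d=0.85129  q=0.46697  discount=0.99070
step 6 (expiry): payoffs max(K−S,0) = 53.9908 38.3858 16.8528 0.0000 0.0000 0.0000 0.0000
step 5: (k=5,j=0): S=48.2549, K−S=46.8151, hold=46.2694 ⇒ V=46.8151 exercise | (k=5,j=1): S=66.5859, K−S=28.4841, hold=28.0671 ⇒ V=28.4841 exercise | (k=5,j=2): S=91.8802, K−S=3.1898, hold=8.8995 ⇒ V=8.8995 continue | (k=5,j=3): S=126.7834, K−S=0.0000, hold=0.0000 ⇒ V=0.0000 continue | (k=5,j=4): S=174.9453, K−S=0.0000, hold=0.0000 ⇒ V=0.0000 continue | (k=5,j=5): S=241.4029, K−S=0.0000, hold=0.0000 ⇒ V=0.0000 continue  boundary S*=66.5859
step 4: (k=4,j=0): S=56.6842, K−S=38.3858, hold=37.8993 ⇒ V=38.3858 exercise | (k=4,j=1): S=78.2172, K−S=16.8528, hold=19.1588 ⇒ V=19.1588 continue | (k=4,j=2): S=107.9300, K−S=0.0000, hold=4.6996 ⇒ V=4.6996 continue | (k=4,j=3): S=148.9300, K−S=0.0000, hold=0.0000 ⇒ V=0.0000 continue | (k=4,j=4): S=205.5050, K−S=0.0000, hold=0.0000 ⇒ V=0.0000 continue  boundary S*=56.6842
step 3: (k=3,j=0): S=66.5859, K−S=28.4841, hold=29.1339 ⇒ V=29.1339 continue | (k=3,j=1): S=91.8802, K−S=3.1898, hold=12.2914 ⇒ V=12.2914 continue | (k=3,j=2): S=126.7834, K−S=0.0000, hold=2.4817 ⇒ V=2.4817 continue | (k=3,j=3): S=174.9453, K−S=0.0000, hold=0.0000 ⇒ V=0.0000 continue  boundary S*=-
step 2: (k=2,j=0): S=78.2172, K−S=16.8528, hold=21.0711 ⇒ V=21.0711 continue | (k=2,j=1): S=107.9300, K−S=0.0000, hold=7.6389 ⇒ V=7.6389 continue | (k=2,j=2): S=148.9300, K−S=0.0000, hold=1.3105 ⇒ V=1.3105 continue  boundary S*=-
step 1: (k=1,j=0): S=91.8802, K−S=3.1898, hold=14.6610 ⇒ V=14.6610 continue | (k=1,j=1): S=126.7834, K−S=0.0000, hold=4.6402 ⇒ V=4.6402 continue  boundary S*=-
step 0: (k=0,j=0): S=107.9300, K−S=0.0000, hold=9.8887 ⇒ V=9.8887 continue  boundary S*=-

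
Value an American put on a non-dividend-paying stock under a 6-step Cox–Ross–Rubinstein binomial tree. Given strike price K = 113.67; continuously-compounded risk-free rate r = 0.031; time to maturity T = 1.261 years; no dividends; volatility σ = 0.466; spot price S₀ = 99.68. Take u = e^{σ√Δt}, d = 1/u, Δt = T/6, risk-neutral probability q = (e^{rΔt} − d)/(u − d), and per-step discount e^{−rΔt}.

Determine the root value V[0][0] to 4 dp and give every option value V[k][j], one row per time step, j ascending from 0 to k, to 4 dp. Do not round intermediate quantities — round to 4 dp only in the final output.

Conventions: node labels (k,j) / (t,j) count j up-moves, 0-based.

price = 28.0388
tree:
28.0388
37.7680 17.1049
49.0830 25.1247 8.0070
61.1567 35.7164 13.1450 2.1366
71.2579 48.6497 21.1594 3.9972 0.0000
79.4161 61.1567 33.1640 7.4781 0.0000 0.0000
86.0050 71.2579 48.6497 13.9900 0.0000 0.0000 0.0000

params: Δt=0.21017 u=1.23817 d=0.80764 q=0.46198 e^(-rΔt)=0.99351
t_6 payoffs: 86.0050 71.2579 48.6497 13.9900 0.0000 0.0000 0.0000
k=5: node(5,0) S=34.2539 payoff=79.4161 vs cont=78.6779 → 79.4161 [stop]  node(5,1) S=52.5133 payoff=61.1567 vs cont=60.4185 → 61.1567 [stop]  node(5,2) S=80.5060 payoff=33.1640 vs cont=32.4258 → 33.1640 [stop]  node(5,3) S=123.4206 payoff=0.0000 vs cont=7.4781 → 7.4781 [wait]  node(5,4) S=189.2111 payoff=0.0000 vs cont=0.0000 → 0.0000 [wait]  node(5,5) S=290.0719 payoff=0.0000 vs cont=0.0000 → 0.0000 [wait]
k=4: node(4,0) S=42.4121 payoff=71.2579 vs cont=70.5197 → 71.2579 [stop]  node(4,1) S=65.0203 payoff=48.6497 vs cont=47.9115 → 48.6497 [stop]  node(4,2) S=99.6800 payoff=13.9900 vs cont=21.1594 → 21.1594 [wait]  node(4,3) S=152.8154 payoff=0.0000 vs cont=3.9972 → 3.9972 [wait]  node(4,4) S=234.2751 payoff=0.0000 vs cont=0.0000 → 0.0000 [wait]
k=3: node(3,0) S=52.5133 payoff=61.1567 vs cont=60.4185 → 61.1567 [stop]  node(3,1) S=80.5060 payoff=33.1640 vs cont=35.7164 → 35.7164 [wait]  node(3,2) S=123.4206 payoff=0.0000 vs cont=13.1450 → 13.1450 [wait]  node(3,3) S=189.2111 payoff=0.0000 vs cont=2.1366 → 2.1366 [wait]
k=2: node(2,0) S=65.0203 payoff=48.6497 vs cont=49.0830 → 49.0830 [wait]  node(2,1) S=99.6800 payoff=13.9900 vs cont=25.1247 → 25.1247 [wait]  node(2,2) S=152.8154 payoff=0.0000 vs cont=8.0070 → 8.0070 [wait]
k=1: node(1,0) S=80.5060 payoff=33.1640 vs cont=37.7680 → 37.7680 [wait]  node(1,1) S=123.4206 payoff=0.0000 vs cont=17.1049 → 17.1049 [wait]
k=0: node(0,0) S=99.6800 payoff=13.9900 vs cont=28.0388 → 28.0388 [wait]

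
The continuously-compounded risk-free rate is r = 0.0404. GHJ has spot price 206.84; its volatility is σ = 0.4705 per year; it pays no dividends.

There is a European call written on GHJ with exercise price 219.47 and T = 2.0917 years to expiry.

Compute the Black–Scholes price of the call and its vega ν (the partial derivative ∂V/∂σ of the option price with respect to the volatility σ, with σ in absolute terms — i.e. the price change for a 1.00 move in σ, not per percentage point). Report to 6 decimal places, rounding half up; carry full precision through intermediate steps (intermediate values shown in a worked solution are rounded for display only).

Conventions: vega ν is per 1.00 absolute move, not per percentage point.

price = 57.012517
ν = 111.142216

σ√T = 0.4705·√2.0917 = 0.680471
d₁ = (ln(S/K) + (r+σ²/2)T) / (σ√T) = (ln(206.84/219.47) + (0.0404+0.4705²/2)·2.0917) / 0.680471 = (-0.059270 + 0.316025) / 0.680471 = 0.377319
d₂ = d₁ − σ√T = 0.377319 − 0.680471 = -0.303151
e^{−rT} = 0.918967
N(d₁) = 0.647032,  N(d₂) = 0.380887
Call price V = S·N(d₁) − K·e^{−rT}·N(d₂) = 133.832075 − 76.819557 = 57.012517
φ(d₁) = (1/√(2π))·e^{−d₁²/2} = 0.371531
ν = S·φ(d₁)·√T = 111.142216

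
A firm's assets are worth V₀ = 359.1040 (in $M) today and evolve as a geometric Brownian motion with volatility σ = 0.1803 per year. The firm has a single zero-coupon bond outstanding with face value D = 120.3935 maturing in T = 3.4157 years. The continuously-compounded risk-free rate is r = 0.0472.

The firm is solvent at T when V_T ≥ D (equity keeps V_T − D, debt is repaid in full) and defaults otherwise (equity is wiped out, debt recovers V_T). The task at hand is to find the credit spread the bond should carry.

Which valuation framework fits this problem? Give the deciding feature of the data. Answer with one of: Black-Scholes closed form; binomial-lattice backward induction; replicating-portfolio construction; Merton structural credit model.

Key observation: assets follow a GBM and default happens iff V_T < 120.3935; valuing claims on that split (equity as a call, risky debt as the residual) is the structural model's definition.

framework: Merton structural credit model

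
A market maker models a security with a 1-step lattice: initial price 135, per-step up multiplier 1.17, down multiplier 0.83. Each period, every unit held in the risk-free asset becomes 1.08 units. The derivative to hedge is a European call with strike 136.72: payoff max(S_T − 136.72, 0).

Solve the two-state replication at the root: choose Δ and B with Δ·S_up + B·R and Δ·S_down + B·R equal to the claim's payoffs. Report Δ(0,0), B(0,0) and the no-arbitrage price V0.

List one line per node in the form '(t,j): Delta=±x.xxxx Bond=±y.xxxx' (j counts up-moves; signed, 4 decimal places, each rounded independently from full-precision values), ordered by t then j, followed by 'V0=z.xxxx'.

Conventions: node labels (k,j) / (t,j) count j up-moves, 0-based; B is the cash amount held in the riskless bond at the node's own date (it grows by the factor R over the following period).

The replicating-portfolio and risk-neutral prices coincide; use p* = (1.08−0.83)/(1.17−0.83) = 0.7353 for the latter.
At maturity the claim pays: V(1,0)=0.0000, V(1,1)=21.2300
Node (0,0) S=135.0000: V=(p*·21.2300+(1−p*)·0.0000)/1.08=14.4540; Δ=(21.2300−0.0000)/(157.9500−112.0500)=0.4625; B=V−Δ·S=-47.9872
Check: Δ(0,0)·S0 + B(0,0) = 14.4540 = V0.

(0,0): Delta=0.4625 Bond=-47.9872
V0=14.4540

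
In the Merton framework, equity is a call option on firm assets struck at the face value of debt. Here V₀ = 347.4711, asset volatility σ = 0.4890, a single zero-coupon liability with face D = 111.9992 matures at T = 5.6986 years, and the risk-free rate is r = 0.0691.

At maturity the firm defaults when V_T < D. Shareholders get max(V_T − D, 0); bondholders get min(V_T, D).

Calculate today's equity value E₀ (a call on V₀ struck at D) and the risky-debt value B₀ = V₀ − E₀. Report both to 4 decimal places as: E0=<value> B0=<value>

E0=279.4669 B0=68.0042

Equity is a call on the firm's assets struck at D = 111.9992:
d₁ = [ln(V₀/D) + (r + σ²/2)T] / (σ√T)
   = [ln(347.4711/111.9992) + (0.0691 + 0.5·0.4890²)·5.6986] / (0.4890·√5.6986)
   = [1.132190 + 1.075101] / 1.167328 = 1.890891
d₂ = d₁ − σ√T = 1.890891 − 1.167328 = 0.723563
N(d₁) = 0.970681,  N(d₂) = 0.765333,  e^(−rT) = 0.674507
E₀ = V₀·N(d₁) − D·e^(−rT)·N(d₂)
   = 347.4711·0.970681 − 111.9992·0.674507·0.765333 = 279.466943
B₀ = V₀ − E₀ = 347.4711 − 279.466943 = 68.004157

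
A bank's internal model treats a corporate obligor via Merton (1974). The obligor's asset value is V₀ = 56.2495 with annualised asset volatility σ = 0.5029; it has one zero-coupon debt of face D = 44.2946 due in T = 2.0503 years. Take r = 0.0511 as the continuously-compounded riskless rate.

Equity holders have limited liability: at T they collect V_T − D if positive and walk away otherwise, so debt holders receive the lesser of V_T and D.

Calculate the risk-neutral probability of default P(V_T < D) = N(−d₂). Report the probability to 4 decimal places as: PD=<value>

With assets at 56.2495 and a single debt payment of 44.2946 at 2.0503 years:
d₁ = [ln(V₀/D) + (r + σ²/2)T] / (σ√T)
   = [ln(56.2495/44.2946) + (0.0511 + 0.5·0.5029²)·2.0503] / (0.5029·√2.0503)
   = [0.238934 + 0.364039] / 0.720096 = 0.837352
d₂ = d₁ − σ√T = 0.837352 − 0.720096 = 0.117256
risk-neutral PD = N(−d₂) = N(-0.117256) = 0.453329

PD=0.4533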